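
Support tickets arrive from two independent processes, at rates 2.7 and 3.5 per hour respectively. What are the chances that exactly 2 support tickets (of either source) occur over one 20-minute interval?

0.2704

Independent Poisson processes superpose: combined rate λ = 2.7 + 3.5 = 6.2 per hour.
Over the interval, μ = 6.2 × 1/3 ≈ 2.06667 (a 20-minute interval = 1/3 hours).
P(N = 2) = e^(−2.06667) · 2.06667^2/2! ≈ 0.2704.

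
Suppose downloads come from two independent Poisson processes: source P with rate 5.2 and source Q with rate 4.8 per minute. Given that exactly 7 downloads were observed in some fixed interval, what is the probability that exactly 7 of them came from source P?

0.0103

Given the total, each event is independently from source P with probability p = λ_P/(λ_P+λ_Q) = 5.2/10 = 0.5200.
So K ~ Binomial(7, 5.2/10): P(K = 7) = C(7,7) · (5.2/10)^7 · (4.8/10)^0 ≈ 0.0103.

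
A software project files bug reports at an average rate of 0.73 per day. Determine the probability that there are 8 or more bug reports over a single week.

0.1451

Over the interval, μ = 0.73 × 7 = 5.11 (a week = 7 days).
P(N ≥ 8) = 1 − P(N ≤ 7) = 1 − Σ_{j=0}^{7} e^(−μ) μ^j/j! ≈ 0.1451.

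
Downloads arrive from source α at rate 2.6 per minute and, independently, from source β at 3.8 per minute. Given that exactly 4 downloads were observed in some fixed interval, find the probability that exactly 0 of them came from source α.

0.1243

Given the total, each event is independently from source α with probability p = λ_α/(λ_α+λ_β) = 2.6/6.4 ≈ 0.4062.
So K ~ Binomial(4, 2.6/6.4): P(K = 0) = C(4,0) · (2.6/6.4)^0 · (3.8/6.4)^4 ≈ 0.1243.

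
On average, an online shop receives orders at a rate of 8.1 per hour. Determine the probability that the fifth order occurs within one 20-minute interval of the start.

0.1371

Over the interval, μ = 8.1 × 1/3 = 2.7 (a 20-minute interval = 1/3 hours).
The fifth arrival falls in the interval iff at least 5 events occur there: P(S_5 ≤ t) = P(N ≥ 5) = 1 − P(N ≤ 4) ≈ 0.1371.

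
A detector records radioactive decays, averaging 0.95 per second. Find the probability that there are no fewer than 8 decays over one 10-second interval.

0.7313

Over the interval, μ = 0.95 × 10 = 9.5 (a 10-second interval = 10 seconds).
P(N ≥ 8) = 1 − P(N ≤ 7) = 1 − Σ_{j=0}^{7} e^(−μ) μ^j/j! ≈ 0.7313.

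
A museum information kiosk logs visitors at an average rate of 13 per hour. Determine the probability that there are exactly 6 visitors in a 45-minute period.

0.0696

Over the interval, μ = 13 × 0.75 = 9.75 (a 45-minute period = 0.75 hours).
P(N = 6) = e^(−μ) μ^6/6! = e^(−9.75) · 9.75^6/720 ≈ 0.0696.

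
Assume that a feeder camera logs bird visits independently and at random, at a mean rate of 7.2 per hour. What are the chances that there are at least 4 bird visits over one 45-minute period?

Over the interval, μ = 7.2 × 0.75 = 5.4 (a 45-minute period = 0.75 hours).
P(N ≥ 4) = 1 − P(N ≤ 3) = 1 − Σ_{j=0}^{3} e^(−μ) μ^j/j! ≈ 0.7867.

0.7867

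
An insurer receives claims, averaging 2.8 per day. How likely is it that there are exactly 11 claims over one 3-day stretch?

Over the interval, μ = 2.8 × 3 = 8.4 (a 3-day stretch = 3 days).
P(N = 11) = e^(−μ) μ^11/11! = e^(−8.4) · 8.4^11/39916800 ≈ 0.0828.

0.0828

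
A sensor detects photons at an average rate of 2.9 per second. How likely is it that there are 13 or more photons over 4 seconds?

Over the interval, μ = 2.9 × 4 = 11.6 (4 seconds).
P(N ≥ 13) = 1 − P(N ≤ 12) = 1 − Σ_{j=0}^{12} e^(−μ) μ^j/j! ≈ 0.3784.

0.3784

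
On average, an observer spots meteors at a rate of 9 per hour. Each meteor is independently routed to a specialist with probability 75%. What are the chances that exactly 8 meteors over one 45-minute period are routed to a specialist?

Thinning: the meteors that are routed to a specialist themselves form a Poisson process with rate 0.75 × 9 = 6.75 per hour.
Over the interval, μ = 6.75 × 0.75 = 5.0625 (a 45-minute period = 0.75 hours).
P(N = 8) = e^(−5.0625) · 5.0625^8/8! ≈ 0.0677.

0.0677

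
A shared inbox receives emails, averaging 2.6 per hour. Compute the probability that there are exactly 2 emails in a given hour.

With mean μ = 2.6 per hour,
P(N = 2) = e^(−μ) μ^2/2! = e^(−2.6) · 2.6^2/2 ≈ 0.2510.

0.2510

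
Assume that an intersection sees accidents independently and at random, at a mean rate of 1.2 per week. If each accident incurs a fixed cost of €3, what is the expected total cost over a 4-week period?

E[N] = 1.2 × 4 = 4.8 (a 4-week period = 4 weeks); E[cost] = 4.8 × €3 = €14.4.

€14.4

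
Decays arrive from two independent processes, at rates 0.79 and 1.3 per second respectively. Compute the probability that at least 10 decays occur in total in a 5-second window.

0.5970

Independent Poisson processes superpose: combined rate λ = 0.79 + 1.3 = 2.09 per second.
Over the interval, μ = 2.09 × 5 = 10.45 (a 5-second window = 5 seconds).
P(N ≥ 10) = 1 − P(N ≤ 9) ≈ 0.5970.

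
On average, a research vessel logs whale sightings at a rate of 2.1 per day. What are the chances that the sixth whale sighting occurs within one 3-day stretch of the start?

0.6012

Over the interval, μ = 2.1 × 3 = 6.3 (a 3-day stretch = 3 days).
The sixth arrival falls in the interval iff at least 6 events occur there: P(S_6 ≤ t) = P(N ≥ 6) = 1 − P(N ≤ 5) ≈ 0.6012.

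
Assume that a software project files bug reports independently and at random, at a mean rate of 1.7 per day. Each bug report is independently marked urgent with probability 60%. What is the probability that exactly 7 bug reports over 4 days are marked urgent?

Thinning: the bug reports that are marked urgent themselves form a Poisson process with rate 0.6 × 1.7 = 1.02 per day.
Over the interval, μ = 1.02 × 4 = 4.08 (4 days).
P(N = 7) = e^(−4.08) · 4.08^7/7! ≈ 0.0631.

0.0631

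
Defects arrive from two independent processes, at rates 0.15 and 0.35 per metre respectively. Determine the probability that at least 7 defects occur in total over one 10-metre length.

Independent Poisson processes superpose: combined rate λ = 0.15 + 0.35 = 0.5 per metre.
Over the interval, μ = 0.5 × 10 = 5 (a 10-metre length = 10 metres).
P(N ≥ 7) = 1 − P(N ≤ 6) ≈ 0.2378.

0.2378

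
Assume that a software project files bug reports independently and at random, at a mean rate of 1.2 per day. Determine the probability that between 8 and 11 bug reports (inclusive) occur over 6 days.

0.3682

Over the interval, μ = 1.2 × 6 = 7.2 (6 days).
P(8 ≤ N ≤ 11) = Σ_{j=8}^{11} e^(−7.2) · 7.2^j/j! ≈ 0.3682.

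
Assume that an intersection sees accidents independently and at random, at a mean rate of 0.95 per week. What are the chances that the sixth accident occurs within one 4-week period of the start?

0.1844

Over the interval, μ = 0.95 × 4 = 3.8 (a 4-week period = 4 weeks).
The sixth arrival falls in the interval iff at least 6 events occur there: P(S_6 ≤ t) = P(N ≥ 6) = 1 − P(N ≤ 5) ≈ 0.1844.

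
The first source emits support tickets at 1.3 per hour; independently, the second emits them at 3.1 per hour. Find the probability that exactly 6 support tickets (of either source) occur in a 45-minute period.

0.0662

Independent Poisson processes superpose: combined rate λ = 1.3 + 3.1 = 4.4 per hour.
Over the interval, μ = 4.4 × 0.75 = 3.3 (a 45-minute period = 0.75 hours).
P(N = 6) = e^(−3.3) · 3.3^6/6! ≈ 0.0662.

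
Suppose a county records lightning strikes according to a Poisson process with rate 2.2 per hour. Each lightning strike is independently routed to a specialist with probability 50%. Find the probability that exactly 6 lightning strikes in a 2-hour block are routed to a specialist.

0.0174

Thinning: the lightning strikes that are routed to a specialist themselves form a Poisson process with rate 0.5 × 2.2 = 1.1 per hour.
Over the interval, μ = 1.1 × 2 = 2.2 (a 2-hour block = 2 hours).
P(N = 6) = e^(−2.2) · 2.2^6/6! ≈ 0.0174.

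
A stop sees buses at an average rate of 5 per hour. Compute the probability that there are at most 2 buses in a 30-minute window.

Over the interval, μ = 5 × 0.5 = 2.5 (a 30-minute window = 0.5 hours).
P(N ≤ 2) = Σ_{j=0}^{2} e^(−μ) μ^j/j! ≈ 0.5438.

0.5438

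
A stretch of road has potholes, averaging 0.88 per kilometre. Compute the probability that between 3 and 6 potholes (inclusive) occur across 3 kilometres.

Over the interval, μ = 0.88 × 3 = 2.64 (3 kilometres).
P(3 ≤ N ≤ 6) = Σ_{j=3}^{6} e^(−2.64) · 2.64^j/j! ≈ 0.4731.

0.4731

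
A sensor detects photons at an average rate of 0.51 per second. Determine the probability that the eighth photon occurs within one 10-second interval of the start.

0.1440

Over the interval, μ = 0.51 × 10 = 5.1 (a 10-second interval = 10 seconds).
The eighth arrival falls in the interval iff at least 8 events occur there: P(S_8 ≤ t) = P(N ≥ 8) = 1 − P(N ≤ 7) ≈ 0.1440.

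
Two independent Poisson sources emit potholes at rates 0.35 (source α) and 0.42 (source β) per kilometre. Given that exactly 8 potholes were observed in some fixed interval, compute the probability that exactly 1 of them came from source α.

0.0522

Given the total, each event is independently from source α with probability p = λ_α/(λ_α+λ_β) = 0.35/0.77 ≈ 0.4545.
So K ~ Binomial(8, 0.35/0.77): P(K = 1) = C(8,1) · (0.35/0.77)^1 · (0.42/0.77)^7 ≈ 0.0522.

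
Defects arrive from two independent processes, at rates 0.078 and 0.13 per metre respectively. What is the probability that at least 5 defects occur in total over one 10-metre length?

Independent Poisson processes superpose: combined rate λ = 0.078 + 0.13 = 0.208 per metre.
Over the interval, μ = 0.208 × 10 = 2.08 (a 10-metre length = 10 metres).
P(N ≥ 5) = 1 − P(N ≤ 4) ≈ 0.0602.

0.0602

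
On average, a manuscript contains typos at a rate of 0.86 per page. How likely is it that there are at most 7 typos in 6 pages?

Over the interval, μ = 0.86 × 6 = 5.16 (6 pages).
P(N ≤ 7) = Σ_{j=0}^{7} e^(−μ) μ^j/j! ≈ 0.8494.

0.8494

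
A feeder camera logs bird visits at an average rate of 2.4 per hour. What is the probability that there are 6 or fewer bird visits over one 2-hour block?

Over the interval, μ = 2.4 × 2 = 4.8 (a 2-hour block = 2 hours).
P(N ≤ 6) = Σ_{j=0}^{6} e^(−μ) μ^j/j! ≈ 0.7908.

0.7908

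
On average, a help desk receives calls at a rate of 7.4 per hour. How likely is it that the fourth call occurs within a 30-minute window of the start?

Over the interval, μ = 7.4 × 0.5 = 3.7 (a 30-minute window = 0.5 hours).
The fourth arrival falls in the interval iff at least 4 events occur there: P(S_4 ≤ t) = P(N ≥ 4) = 1 − P(N ≤ 3) ≈ 0.5058.

0.5058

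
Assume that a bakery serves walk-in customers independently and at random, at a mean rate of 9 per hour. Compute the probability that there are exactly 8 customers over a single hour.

With mean μ = 9 per hour,
P(N = 8) = e^(−μ) μ^8/8! = e^(−9) · 9^8/40320 ≈ 0.1318.

0.1318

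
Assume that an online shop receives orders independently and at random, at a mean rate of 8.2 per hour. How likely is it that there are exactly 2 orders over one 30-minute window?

0.1393

Over the interval, μ = 8.2 × 0.5 = 4.1 (a 30-minute window = 0.5 hours).
P(N = 2) = e^(−μ) μ^2/2! = e^(−4.1) · 4.1^2/2 ≈ 0.1393.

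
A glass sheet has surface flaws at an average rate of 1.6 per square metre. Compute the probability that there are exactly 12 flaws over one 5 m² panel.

Over the interval, μ = 1.6 × 5 = 8 (a 5 m² panel = 5 square metres).
P(N = 12) = e^(−μ) μ^12/12! = e^(−8) · 8^12/479001600 ≈ 0.0481.

0.0481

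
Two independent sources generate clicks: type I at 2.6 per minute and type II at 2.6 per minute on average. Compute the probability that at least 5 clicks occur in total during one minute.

0.5939

Independent Poisson processes superpose: combined rate λ = 2.6 + 2.6 = 5.2 per minute.
So μ = 5.2.
P(N ≥ 5) = 1 − P(N ≤ 4) ≈ 0.5939.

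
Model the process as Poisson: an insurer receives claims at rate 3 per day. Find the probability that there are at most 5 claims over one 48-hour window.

Over the interval, μ = 3 × 2 = 6 (a 48-hour window = 2 days).
P(N ≤ 5) = Σ_{j=0}^{5} e^(−μ) μ^j/j! ≈ 0.4457.

0.4457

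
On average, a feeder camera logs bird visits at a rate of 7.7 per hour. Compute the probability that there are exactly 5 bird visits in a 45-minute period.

Over the interval, μ = 7.7 × 0.75 = 5.775 (a 45-minute period = 0.75 hours).
P(N = 5) = e^(−μ) μ^5/5! = e^(−5.775) · 5.775^5/120 ≈ 0.1662.

0.1662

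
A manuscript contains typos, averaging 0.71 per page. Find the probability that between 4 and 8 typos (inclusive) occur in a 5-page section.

0.4634

Over the interval, μ = 0.71 × 5 = 3.55 (a 5-page section = 5 pages).
P(4 ≤ N ≤ 8) = Σ_{j=4}^{8} e^(−3.55) · 3.55^j/j! ≈ 0.4634.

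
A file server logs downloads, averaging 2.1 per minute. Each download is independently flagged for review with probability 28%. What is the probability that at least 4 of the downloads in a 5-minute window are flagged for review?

Thinning: the downloads that are flagged for review themselves form a Poisson process with rate 0.28 × 2.1 = 0.588 per minute.
Over the interval, μ = 0.588 × 5 = 2.94 (a 5-minute window = 5 minutes).
P(N ≥ 4) = 1 − P(N ≤ 3) ≈ 0.3393.

0.3393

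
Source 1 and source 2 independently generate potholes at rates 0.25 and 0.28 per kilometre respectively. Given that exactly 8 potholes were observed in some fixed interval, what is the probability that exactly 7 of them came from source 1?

0.0220

Given the total, each event is independently from source 1 with probability p = λ_1/(λ_1+λ_2) = 0.25/0.53 ≈ 0.4717.
So K ~ Binomial(8, 0.25/0.53): P(K = 7) = C(8,7) · (0.25/0.53)^7 · (0.28/0.53)^1 ≈ 0.0220.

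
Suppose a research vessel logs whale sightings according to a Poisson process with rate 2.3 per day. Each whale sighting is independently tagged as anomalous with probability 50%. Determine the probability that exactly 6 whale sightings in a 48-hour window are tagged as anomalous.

0.0206

Thinning: the whale sightings that are tagged as anomalous themselves form a Poisson process with rate 0.5 × 2.3 = 1.15 per day.
Over the interval, μ = 1.15 × 2 = 2.3 (a 48-hour window = 2 days).
P(N = 6) = e^(−2.3) · 2.3^6/6! ≈ 0.0206.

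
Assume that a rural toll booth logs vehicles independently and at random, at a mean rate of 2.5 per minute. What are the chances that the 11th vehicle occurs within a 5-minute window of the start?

Over the interval, μ = 2.5 × 5 = 12.5 (a 5-minute window = 5 minutes).
The 11th arrival falls in the interval iff at least 11 events occur there: P(S_11 ≤ t) = P(N ≥ 11) = 1 − P(N ≤ 10) ≈ 0.7029.

0.7029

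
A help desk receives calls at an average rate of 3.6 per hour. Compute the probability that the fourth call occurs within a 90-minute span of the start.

0.7867

Over the interval, μ = 3.6 × 1.5 = 5.4 (a 90-minute span = 1.5 hours).
The fourth arrival falls in the interval iff at least 4 events occur there: P(S_4 ≤ t) = P(N ≥ 4) = 1 − P(N ≤ 3) ≈ 0.7867.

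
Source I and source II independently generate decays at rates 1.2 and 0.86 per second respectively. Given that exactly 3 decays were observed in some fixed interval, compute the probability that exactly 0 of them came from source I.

0.0728

Given the total, each event is independently from source I with probability p = λ_I/(λ_I+λ_II) = 1.2/2.06 ≈ 0.5825.
So K ~ Binomial(3, 1.2/2.06): P(K = 0) = C(3,0) · (1.2/2.06)^0 · (0.86/2.06)^3 ≈ 0.0728.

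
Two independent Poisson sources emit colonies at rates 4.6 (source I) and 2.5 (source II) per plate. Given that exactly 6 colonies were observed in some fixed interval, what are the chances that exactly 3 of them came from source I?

Given the total, each event is independently from source I with probability p = λ_I/(λ_I+λ_II) = 4.6/7.1 ≈ 0.6479.
So K ~ Binomial(6, 4.6/7.1): P(K = 3) = C(6,3) · (4.6/7.1)^3 · (2.5/7.1)^3 ≈ 0.2375.

0.2375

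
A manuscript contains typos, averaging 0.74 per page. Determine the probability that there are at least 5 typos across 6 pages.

0.4565

Over the interval, μ = 0.74 × 6 = 4.44 (6 pages).
P(N ≥ 5) = 1 − P(N ≤ 4) = 1 − Σ_{j=0}^{4} e^(−μ) μ^j/j! ≈ 0.4565.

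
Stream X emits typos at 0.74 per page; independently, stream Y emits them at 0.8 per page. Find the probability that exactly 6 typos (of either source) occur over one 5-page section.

Independent Poisson processes superpose: combined rate λ = 0.74 + 0.8 = 1.54 per page.
Over the interval, μ = 1.54 × 5 = 7.7 (a 5-page section = 5 pages).
P(N = 6) = e^(−7.7) · 7.7^6/6! ≈ 0.1311.

0.1311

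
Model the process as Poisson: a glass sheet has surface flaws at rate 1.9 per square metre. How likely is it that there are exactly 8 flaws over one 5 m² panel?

0.1232

Over the interval, μ = 1.9 × 5 = 9.5 (a 5 m² panel = 5 square metres).
P(N = 8) = e^(−μ) μ^8/8! = e^(−9.5) · 9.5^8/40320 ≈ 0.1232.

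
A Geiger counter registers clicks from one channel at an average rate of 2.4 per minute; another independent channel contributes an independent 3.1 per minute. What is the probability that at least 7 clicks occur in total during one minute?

Independent Poisson processes superpose: combined rate λ = 2.4 + 3.1 = 5.5 per minute.
So μ = 5.5.
P(N ≥ 7) = 1 − P(N ≤ 6) ≈ 0.3140.

0.3140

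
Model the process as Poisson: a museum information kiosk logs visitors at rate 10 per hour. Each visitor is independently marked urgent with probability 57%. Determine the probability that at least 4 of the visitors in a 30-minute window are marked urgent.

Thinning: the visitors that are marked urgent themselves form a Poisson process with rate 0.57 × 10 = 5.7 per hour.
Over the interval, μ = 5.7 × 0.5 = 2.85 (a 30-minute window = 0.5 hours).
P(N ≥ 4) = 1 − P(N ≤ 3) ≈ 0.3192.

0.3192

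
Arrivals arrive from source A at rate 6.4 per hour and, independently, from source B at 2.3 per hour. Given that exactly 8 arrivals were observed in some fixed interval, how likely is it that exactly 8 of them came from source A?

Given the total, each event is independently from source A with probability p = λ_A/(λ_A+λ_B) = 6.4/8.7 ≈ 0.7356.
So K ~ Binomial(8, 6.4/8.7): P(K = 8) = C(8,8) · (6.4/8.7)^8 · (2.3/8.7)^0 ≈ 0.0858.

0.0858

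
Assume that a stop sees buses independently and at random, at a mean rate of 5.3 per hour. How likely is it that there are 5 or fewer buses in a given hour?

With mean μ = 5.3 per hour,
P(N ≤ 5) = Σ_{j=0}^{5} e^(−μ) μ^j/j! ≈ 0.5635.

0.5635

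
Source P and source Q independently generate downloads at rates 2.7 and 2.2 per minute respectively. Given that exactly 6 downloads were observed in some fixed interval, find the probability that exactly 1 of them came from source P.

Given the total, each event is independently from source P with probability p = λ_P/(λ_P+λ_Q) = 2.7/4.9 ≈ 0.5510.
So K ~ Binomial(6, 2.7/4.9): P(K = 1) = C(6,1) · (2.7/4.9)^1 · (2.2/4.9)^5 ≈ 0.0603.

0.0603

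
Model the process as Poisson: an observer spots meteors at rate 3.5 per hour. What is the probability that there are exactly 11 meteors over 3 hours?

Over the interval, μ = 3.5 × 3 = 10.5 (3 hours).
P(N = 11) = e^(−μ) μ^11/11! = e^(−10.5) · 10.5^11/39916800 ≈ 0.1180.

0.1180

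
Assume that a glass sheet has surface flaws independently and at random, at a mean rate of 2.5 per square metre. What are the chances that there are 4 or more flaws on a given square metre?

0.2424

With mean μ = 2.5 per square metre,
P(N ≥ 4) = 1 − P(N ≤ 3) = 1 − Σ_{j=0}^{3} e^(−μ) μ^j/j! ≈ 0.2424.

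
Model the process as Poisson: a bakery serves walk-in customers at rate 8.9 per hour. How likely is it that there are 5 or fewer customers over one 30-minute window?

Over the interval, μ = 8.9 × 0.5 = 4.45 (a 30-minute window = 0.5 hours).
P(N ≤ 5) = Σ_{j=0}^{5} e^(−μ) μ^j/j! ≈ 0.7114.

0.7114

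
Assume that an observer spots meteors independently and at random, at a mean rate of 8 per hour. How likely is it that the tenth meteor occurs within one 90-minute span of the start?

0.7576

Over the interval, μ = 8 × 1.5 = 12 (a 90-minute span = 1.5 hours).
The tenth arrival falls in the interval iff at least 10 events occur there: P(S_10 ≤ t) = P(N ≥ 10) = 1 − P(N ≤ 9) ≈ 0.7576.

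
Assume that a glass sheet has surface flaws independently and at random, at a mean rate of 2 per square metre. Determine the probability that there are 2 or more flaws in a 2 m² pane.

Over the interval, μ = 2 × 2 = 4 (a 2 m² pane = 2 square metres).
P(N ≥ 2) = 1 − P(N ≤ 1) = 1 − Σ_{j=0}^{1} e^(−μ) μ^j/j! ≈ 0.9084.

0.9084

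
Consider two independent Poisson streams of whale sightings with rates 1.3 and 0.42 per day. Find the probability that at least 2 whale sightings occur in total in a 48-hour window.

Independent Poisson processes superpose: combined rate λ = 1.3 + 0.42 = 1.72 per day.
Over the interval, μ = 1.72 × 2 = 3.44 (a 48-hour window = 2 days).
P(N ≥ 2) = 1 − P(N ≤ 1) ≈ 0.8576.

0.8576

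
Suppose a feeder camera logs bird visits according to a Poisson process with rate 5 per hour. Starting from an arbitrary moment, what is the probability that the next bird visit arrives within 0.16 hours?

0.5507

Inter-arrival times are exponential with rate λ = 5 per hour.
P(T ≤ 0.16) = 1 − e^(−λt) = 1 − e^(−5 × 0.16) = 1 − e^(−0.8) ≈ 0.5507.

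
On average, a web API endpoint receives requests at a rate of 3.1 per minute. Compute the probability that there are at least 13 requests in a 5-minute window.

0.7717

Over the interval, μ = 3.1 × 5 = 15.5 (a 5-minute window = 5 minutes).
P(N ≥ 13) = 1 − P(N ≤ 12) = 1 − Σ_{j=0}^{12} e^(−μ) μ^j/j! ≈ 0.7717.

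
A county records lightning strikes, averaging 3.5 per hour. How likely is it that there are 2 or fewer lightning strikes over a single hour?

With mean μ = 3.5 per hour,
P(N ≤ 2) = Σ_{j=0}^{2} e^(−μ) μ^j/j! ≈ 0.3208.

0.3208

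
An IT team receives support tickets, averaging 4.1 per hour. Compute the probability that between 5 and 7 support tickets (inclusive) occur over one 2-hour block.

0.3367

Over the interval, μ = 4.1 × 2 = 8.2 (a 2-hour block = 2 hours).
P(5 ≤ N ≤ 7) = Σ_{j=5}^{7} e^(−8.2) · 8.2^j/j! ≈ 0.3367.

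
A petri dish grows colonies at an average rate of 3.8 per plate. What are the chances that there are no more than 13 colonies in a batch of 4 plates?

0.3444

Over the interval, μ = 3.8 × 4 = 15.2 (a batch of 4 plates = 4 plates).
P(N ≤ 13) = Σ_{j=0}^{13} e^(−μ) μ^j/j! ≈ 0.3444.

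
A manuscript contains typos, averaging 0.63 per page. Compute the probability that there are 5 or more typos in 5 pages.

Over the interval, μ = 0.63 × 5 = 3.15 (5 pages).
P(N ≥ 5) = 1 − P(N ≤ 4) = 1 − Σ_{j=0}^{4} e^(−μ) μ^j/j! ≈ 0.2105.

0.2105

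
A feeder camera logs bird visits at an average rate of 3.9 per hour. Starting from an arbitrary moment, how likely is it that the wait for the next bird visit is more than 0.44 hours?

The wait for the next event is exponential with rate λ = 3.9 per hour.
P(T > 0.44) = e^(−λt) = e^(−3.9 × 0.44) = e^(−1.716) ≈ 0.1798.

0.1798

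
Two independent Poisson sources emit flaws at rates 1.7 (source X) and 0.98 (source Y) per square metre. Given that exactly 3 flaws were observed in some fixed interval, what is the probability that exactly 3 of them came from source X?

0.2552

Given the total, each event is independently from source X with probability p = λ_X/(λ_X+λ_Y) = 1.7/2.68 ≈ 0.6343.
So K ~ Binomial(3, 1.7/2.68): P(K = 3) = C(3,3) · (1.7/2.68)^3 · (0.98/2.68)^0 ≈ 0.2552.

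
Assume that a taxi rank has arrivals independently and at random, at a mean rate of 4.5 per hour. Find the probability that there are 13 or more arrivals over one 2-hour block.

0.1242

Over the interval, μ = 4.5 × 2 = 9 (a 2-hour block = 2 hours).
P(N ≥ 13) = 1 − P(N ≤ 12) = 1 − Σ_{j=0}^{12} e^(−μ) μ^j/j! ≈ 0.1242.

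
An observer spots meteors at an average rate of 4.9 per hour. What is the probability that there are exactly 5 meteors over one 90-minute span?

Over the interval, μ = 4.9 × 1.5 = 7.35 (a 90-minute span = 1.5 hours).
P(N = 5) = e^(−μ) μ^5/5! = e^(−7.35) · 7.35^5/120 ≈ 0.1149.

0.1149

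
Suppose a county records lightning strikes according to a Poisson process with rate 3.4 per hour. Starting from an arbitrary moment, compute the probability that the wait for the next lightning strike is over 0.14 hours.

0.6213

The wait for the next event is exponential with rate λ = 3.4 per hour.
P(T > 0.14) = e^(−λt) = e^(−3.4 × 0.14) = e^(−0.476) ≈ 0.6213.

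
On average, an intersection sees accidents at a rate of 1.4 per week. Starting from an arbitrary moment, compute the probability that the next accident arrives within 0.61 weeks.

Inter-arrival times are exponential with rate λ = 1.4 per week.
P(T ≤ 0.61) = 1 − e^(−λt) = 1 − e^(−1.4 × 0.61) = 1 − e^(−0.854) ≈ 0.5743.

0.5743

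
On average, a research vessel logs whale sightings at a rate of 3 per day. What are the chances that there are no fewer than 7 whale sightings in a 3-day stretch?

Over the interval, μ = 3 × 3 = 9 (a 3-day stretch = 3 days).
P(N ≥ 7) = 1 − P(N ≤ 6) = 1 − Σ_{j=0}^{6} e^(−μ) μ^j/j! ≈ 0.7932.

0.7932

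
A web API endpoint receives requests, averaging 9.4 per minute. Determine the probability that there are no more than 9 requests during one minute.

0.5349

With mean μ = 9.4 per minute,
P(N ≤ 9) = Σ_{j=0}^{9} e^(−μ) μ^j/j! ≈ 0.5349.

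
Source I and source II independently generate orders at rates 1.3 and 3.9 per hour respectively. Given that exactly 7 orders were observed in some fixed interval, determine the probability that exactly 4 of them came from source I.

Given the total, each event is independently from source I with probability p = λ_I/(λ_I+λ_II) = 1.3/5.2 = 0.2500.
So K ~ Binomial(7, 1.3/5.2): P(K = 4) = C(7,4) · (1.3/5.2)^4 · (3.9/5.2)^3 ≈ 0.0577.

0.0577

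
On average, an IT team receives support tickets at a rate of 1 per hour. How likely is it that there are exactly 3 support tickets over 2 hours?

0.1804

Over the interval, μ = 1 × 2 = 2 (2 hours).
P(N = 3) = e^(−μ) μ^3/3! = e^(−2) · 2^3/6 ≈ 0.1804.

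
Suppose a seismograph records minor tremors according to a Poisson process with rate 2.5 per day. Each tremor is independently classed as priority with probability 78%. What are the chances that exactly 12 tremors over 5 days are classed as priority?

Thinning: the tremors that are classed as priority themselves form a Poisson process with rate 0.78 × 2.5 = 1.95 per day.
Over the interval, μ = 1.95 × 5 = 9.75 (5 days).
P(N = 12) = e^(−9.75) · 9.75^12/12! ≈ 0.0898.

0.0898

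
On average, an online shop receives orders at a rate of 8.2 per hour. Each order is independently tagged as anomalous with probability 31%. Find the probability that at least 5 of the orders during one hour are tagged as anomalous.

Thinning: the orders that are tagged as anomalous themselves form a Poisson process with rate 0.31 × 8.2 = 2.542 per hour.
So μ = 2.542.
P(N ≥ 5) = 1 − P(N ≤ 4) ≈ 0.1145.

0.1145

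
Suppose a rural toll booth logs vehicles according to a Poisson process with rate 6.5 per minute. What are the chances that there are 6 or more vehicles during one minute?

With mean μ = 6.5 per minute,
P(N ≥ 6) = 1 − P(N ≤ 5) = 1 − Σ_{j=0}^{5} e^(−μ) μ^j/j! ≈ 0.6310.

0.6310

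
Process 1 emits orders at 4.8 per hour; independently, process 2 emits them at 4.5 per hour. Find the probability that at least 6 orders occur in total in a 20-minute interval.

0.0943

Independent Poisson processes superpose: combined rate λ = 4.8 + 4.5 = 9.3 per hour.
Over the interval, μ = 9.3 × 1/3 = 3.1 (a 20-minute interval = 1/3 hours).
P(N ≥ 6) = 1 − P(N ≤ 5) ≈ 0.0943.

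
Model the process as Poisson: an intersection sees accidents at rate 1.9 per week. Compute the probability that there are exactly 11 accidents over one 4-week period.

Over the interval, μ = 1.9 × 4 = 7.6 (a 4-week period = 4 weeks).
P(N = 11) = e^(−μ) μ^11/11! = e^(−7.6) · 7.6^11/39916800 ≈ 0.0613.

0.0613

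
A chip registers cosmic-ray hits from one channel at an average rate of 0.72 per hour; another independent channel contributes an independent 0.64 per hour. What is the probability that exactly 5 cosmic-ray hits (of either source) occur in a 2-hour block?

0.0817

Independent Poisson processes superpose: combined rate λ = 0.72 + 0.64 = 1.36 per hour.
Over the interval, μ = 1.36 × 2 = 2.72 (a 2-hour block = 2 hours).
P(N = 5) = e^(−2.72) · 2.72^5/5! ≈ 0.0817.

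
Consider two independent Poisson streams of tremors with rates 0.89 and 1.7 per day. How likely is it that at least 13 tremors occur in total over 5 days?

0.5314

Independent Poisson processes superpose: combined rate λ = 0.89 + 1.7 = 2.59 per day.
Over the interval, μ = 2.59 × 5 = 12.95 (5 days).
P(N ≥ 13) = 1 − P(N ≤ 12) ≈ 0.5314.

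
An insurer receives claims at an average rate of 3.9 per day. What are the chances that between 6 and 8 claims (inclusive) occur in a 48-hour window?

0.4102

Over the interval, μ = 3.9 × 2 = 7.8 (a 48-hour window = 2 days).
P(6 ≤ N ≤ 8) = Σ_{j=6}^{8} e^(−7.8) · 7.8^j/j! ≈ 0.4102.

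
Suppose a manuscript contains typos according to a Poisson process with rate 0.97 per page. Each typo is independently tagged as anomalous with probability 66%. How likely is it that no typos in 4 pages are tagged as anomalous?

0.0772

Thinning: the typos that are tagged as anomalous themselves form a Poisson process with rate 0.66 × 0.97 = 0.6402 per page.
Over the interval, μ = 0.6402 × 4 = 2.5608 (4 pages).
P(N = 0) = e^(−2.5608) · 2.5608^0/0! ≈ 0.0772.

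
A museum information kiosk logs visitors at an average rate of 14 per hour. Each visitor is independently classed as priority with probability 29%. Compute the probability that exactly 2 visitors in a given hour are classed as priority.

0.1422

Thinning: the visitors that are classed as priority themselves form a Poisson process with rate 0.29 × 14 = 4.06 per hour.
So μ = 4.06.
P(N = 2) = e^(−4.06) · 4.06^2/2! ≈ 0.1422.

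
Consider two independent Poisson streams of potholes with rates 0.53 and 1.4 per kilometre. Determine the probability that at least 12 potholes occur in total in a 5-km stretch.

Independent Poisson processes superpose: combined rate λ = 0.53 + 1.4 = 1.93 per kilometre.
Over the interval, μ = 1.93 × 5 = 9.65 (a 5-km stretch = 5 kilometres).
P(N ≥ 12) = 1 − P(N ≤ 11) ≈ 0.2642.

0.2642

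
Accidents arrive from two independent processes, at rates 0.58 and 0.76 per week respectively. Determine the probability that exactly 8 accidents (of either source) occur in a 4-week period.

0.0794

Independent Poisson processes superpose: combined rate λ = 0.58 + 0.76 = 1.34 per week.
Over the interval, μ = 1.34 × 4 = 5.36 (a 4-week period = 4 weeks).
P(N = 8) = e^(−5.36) · 5.36^8/8! ≈ 0.0794.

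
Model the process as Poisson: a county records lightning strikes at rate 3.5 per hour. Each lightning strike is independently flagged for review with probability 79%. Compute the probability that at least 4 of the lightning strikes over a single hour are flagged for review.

0.3003

Thinning: the lightning strikes that are flagged for review themselves form a Poisson process with rate 0.79 × 3.5 = 2.765 per hour.
So μ = 2.765.
P(N ≥ 4) = 1 − P(N ≤ 3) ≈ 0.3003.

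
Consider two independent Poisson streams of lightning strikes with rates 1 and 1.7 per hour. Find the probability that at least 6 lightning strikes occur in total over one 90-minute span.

0.2227

Independent Poisson processes superpose: combined rate λ = 1 + 1.7 = 2.7 per hour.
Over the interval, μ = 2.7 × 1.5 = 4.05 (a 90-minute span = 1.5 hours).
P(N ≥ 6) = 1 − P(N ≤ 5) ≈ 0.2227.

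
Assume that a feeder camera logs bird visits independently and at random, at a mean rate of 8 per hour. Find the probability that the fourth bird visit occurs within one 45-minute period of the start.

0.8488

Over the interval, μ = 8 × 0.75 = 6 (a 45-minute period = 0.75 hours).
The fourth arrival falls in the interval iff at least 4 events occur there: P(S_4 ≤ t) = P(N ≥ 4) = 1 − P(N ≤ 3) ≈ 0.8488.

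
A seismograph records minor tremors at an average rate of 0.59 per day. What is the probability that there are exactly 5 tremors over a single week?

Over the interval, μ = 0.59 × 7 = 4.13 (a week = 7 days).
P(N = 5) = e^(−μ) μ^5/5! = e^(−4.13) · 4.13^5/120 ≈ 0.1610.

0.1610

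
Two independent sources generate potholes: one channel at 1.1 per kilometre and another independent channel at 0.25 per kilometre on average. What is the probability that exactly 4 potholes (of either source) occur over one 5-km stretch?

0.1013

Independent Poisson processes superpose: combined rate λ = 1.1 + 0.25 = 1.35 per kilometre.
Over the interval, μ = 1.35 × 5 = 6.75 (a 5-km stretch = 5 kilometres).
P(N = 4) = e^(−6.75) · 6.75^4/4! ≈ 0.1013.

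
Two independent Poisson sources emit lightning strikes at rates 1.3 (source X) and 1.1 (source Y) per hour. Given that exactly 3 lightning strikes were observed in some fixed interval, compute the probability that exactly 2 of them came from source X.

Given the total, each event is independently from source X with probability p = λ_X/(λ_X+λ_Y) = 1.3/2.4 ≈ 0.5417.
So K ~ Binomial(3, 1.3/2.4): P(K = 2) = C(3,2) · (1.3/2.4)^2 · (1.1/2.4)^1 ≈ 0.4034.

0.4034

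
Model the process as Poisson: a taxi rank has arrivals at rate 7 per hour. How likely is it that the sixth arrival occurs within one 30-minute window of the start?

0.1424

Over the interval, μ = 7 × 0.5 = 3.5 (a 30-minute window = 0.5 hours).
The sixth arrival falls in the interval iff at least 6 events occur there: P(S_6 ≤ t) = P(N ≥ 6) = 1 − P(N ≤ 5) ≈ 0.1424.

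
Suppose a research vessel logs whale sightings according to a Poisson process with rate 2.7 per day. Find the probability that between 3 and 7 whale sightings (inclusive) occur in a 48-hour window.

Over the interval, μ = 2.7 × 2 = 5.4 (a 48-hour window = 2 days).
P(3 ≤ N ≤ 7) = Σ_{j=3}^{7} e^(−5.4) · 5.4^j/j! ≈ 0.7269.

0.7269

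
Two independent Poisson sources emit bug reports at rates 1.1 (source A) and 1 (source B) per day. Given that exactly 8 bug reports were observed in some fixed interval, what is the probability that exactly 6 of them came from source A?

0.1311

Given the total, each event is independently from source A with probability p = λ_A/(λ_A+λ_B) = 1.1/2.1 ≈ 0.5238.
So K ~ Binomial(8, 1.1/2.1): P(K = 6) = C(8,6) · (1.1/2.1)^6 · (1/2.1)^2 ≈ 0.1311.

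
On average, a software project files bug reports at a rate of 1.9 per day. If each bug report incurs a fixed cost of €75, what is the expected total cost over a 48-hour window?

€285

E[N] = 1.9 × 2 = 3.8 (a 48-hour window = 2 days); E[cost] = 3.8 × €75 = €285.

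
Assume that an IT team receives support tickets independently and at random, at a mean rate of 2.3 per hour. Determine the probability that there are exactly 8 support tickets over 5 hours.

Over the interval, μ = 2.3 × 5 = 11.5 (5 hours).
P(N = 8) = e^(−μ) μ^8/8! = e^(−11.5) · 11.5^8/40320 ≈ 0.0769.

0.0769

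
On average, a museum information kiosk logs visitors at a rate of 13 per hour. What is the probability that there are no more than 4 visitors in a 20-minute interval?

0.5640

Over the interval, μ = 13 × 1/3 ≈ 4.33333 (a 20-minute interval = 1/3 hours).
P(N ≤ 4) = Σ_{j=0}^{4} e^(−μ) μ^j/j! ≈ 0.5640.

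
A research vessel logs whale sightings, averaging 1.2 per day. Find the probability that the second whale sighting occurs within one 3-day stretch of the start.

0.8743

Over the interval, μ = 1.2 × 3 = 3.6 (a 3-day stretch = 3 days).
The second arrival falls in the interval iff at least 2 events occur there: P(S_2 ≤ t) = P(N ≥ 2) = 1 − P(N ≤ 1) ≈ 0.8743.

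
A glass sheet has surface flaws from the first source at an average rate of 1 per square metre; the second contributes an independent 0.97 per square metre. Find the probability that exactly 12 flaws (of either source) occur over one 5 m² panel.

Independent Poisson processes superpose: combined rate λ = 1 + 0.97 = 1.97 per square metre.
Over the interval, μ = 1.97 × 5 = 9.85 (a 5 m² panel = 5 square metres).
P(N = 12) = e^(−9.85) · 9.85^12/12! ≈ 0.0919.

0.0919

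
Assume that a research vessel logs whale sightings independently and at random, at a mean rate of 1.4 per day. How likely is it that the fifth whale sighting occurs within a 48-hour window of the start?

Over the interval, μ = 1.4 × 2 = 2.8 (a 48-hour window = 2 days).
The fifth arrival falls in the interval iff at least 5 events occur there: P(S_5 ≤ t) = P(N ≥ 5) = 1 − P(N ≤ 4) ≈ 0.1523.

0.1523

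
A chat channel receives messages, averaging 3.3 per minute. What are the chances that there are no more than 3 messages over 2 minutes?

0.1052

Over the interval, μ = 3.3 × 2 = 6.6 (2 minutes).
P(N ≤ 3) = Σ_{j=0}^{3} e^(−μ) μ^j/j! ≈ 0.1052.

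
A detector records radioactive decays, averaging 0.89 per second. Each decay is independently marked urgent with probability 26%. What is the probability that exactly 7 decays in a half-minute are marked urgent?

0.1490

Thinning: the decays that are marked urgent themselves form a Poisson process with rate 0.26 × 0.89 = 0.2314 per second.
Over the interval, μ = 0.2314 × 30 = 6.942 (a half-minute = 30 seconds).
P(N = 7) = e^(−6.942) · 6.942^7/7! ≈ 0.1490.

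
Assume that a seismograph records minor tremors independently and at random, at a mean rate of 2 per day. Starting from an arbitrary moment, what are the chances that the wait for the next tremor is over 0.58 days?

0.3135

The wait for the next event is exponential with rate λ = 2 per day.
P(T > 0.58) = e^(−λt) = e^(−2 × 0.58) = e^(−1.16) ≈ 0.3135.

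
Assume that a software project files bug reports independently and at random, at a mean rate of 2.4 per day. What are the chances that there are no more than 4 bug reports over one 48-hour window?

0.4763

Over the interval, μ = 2.4 × 2 = 4.8 (a 48-hour window = 2 days).
P(N ≤ 4) = Σ_{j=0}^{4} e^(−μ) μ^j/j! ≈ 0.4763.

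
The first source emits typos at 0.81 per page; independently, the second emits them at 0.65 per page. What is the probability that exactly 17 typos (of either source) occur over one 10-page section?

Independent Poisson processes superpose: combined rate λ = 0.81 + 0.65 = 1.46 per page.
Over the interval, μ = 1.46 × 10 = 14.6 (a 10-page section = 10 pages).
P(N = 17) = e^(−14.6) · 14.6^17/17! ≈ 0.0798.

0.0798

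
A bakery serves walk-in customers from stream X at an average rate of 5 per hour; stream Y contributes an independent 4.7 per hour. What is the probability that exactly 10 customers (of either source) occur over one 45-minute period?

0.0793

Independent Poisson processes superpose: combined rate λ = 5 + 4.7 = 9.7 per hour.
Over the interval, μ = 9.7 × 0.75 = 7.275 (a 45-minute period = 0.75 hours).
P(N = 10) = e^(−7.275) · 7.275^10/10! ≈ 0.0793.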